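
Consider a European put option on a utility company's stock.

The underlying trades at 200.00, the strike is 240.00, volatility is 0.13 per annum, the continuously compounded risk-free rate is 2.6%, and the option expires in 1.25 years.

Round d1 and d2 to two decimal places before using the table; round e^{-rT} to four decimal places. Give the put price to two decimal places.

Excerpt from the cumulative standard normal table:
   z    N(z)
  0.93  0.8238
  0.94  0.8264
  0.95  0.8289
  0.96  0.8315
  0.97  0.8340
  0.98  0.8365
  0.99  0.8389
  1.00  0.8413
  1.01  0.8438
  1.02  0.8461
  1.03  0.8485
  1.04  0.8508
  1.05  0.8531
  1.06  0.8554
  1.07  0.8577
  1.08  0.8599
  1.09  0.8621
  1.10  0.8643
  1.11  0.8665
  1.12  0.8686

σ√T = 0.13 × 1.1180 = 0.1453
d₁ = [ln(200/240) + (0.026 + ½·0.13²)·1.25] / (σ√T) = (-0.1823 + 0.0431) / 0.1453 = -0.9581 which rounds to -0.96
d₂ = -0.9581 − 0.1453 = -1.1035 which rounds to -1.10
exp(−rT) = exp(−0.026·1.25) = 0.9680
N(−d₂) = N(1.10) = 0.8643;  N(−d₁) = N(0.96) = 0.8315
P = 240·0.9680·0.8643 − 200·0.8315 = 200.7942 − 166.3000 = 34.4942

34.49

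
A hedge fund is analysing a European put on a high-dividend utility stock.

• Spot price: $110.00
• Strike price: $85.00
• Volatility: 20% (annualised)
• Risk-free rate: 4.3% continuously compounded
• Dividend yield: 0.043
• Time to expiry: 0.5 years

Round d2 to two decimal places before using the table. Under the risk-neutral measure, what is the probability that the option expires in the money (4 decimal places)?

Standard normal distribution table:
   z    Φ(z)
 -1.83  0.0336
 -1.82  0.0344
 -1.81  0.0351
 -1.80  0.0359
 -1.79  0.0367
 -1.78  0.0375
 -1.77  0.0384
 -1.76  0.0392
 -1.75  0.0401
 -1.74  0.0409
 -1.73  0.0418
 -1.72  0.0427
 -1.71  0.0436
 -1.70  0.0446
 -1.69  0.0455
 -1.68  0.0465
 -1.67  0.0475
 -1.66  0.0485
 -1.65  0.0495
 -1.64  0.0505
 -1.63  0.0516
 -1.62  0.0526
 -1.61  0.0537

σ√T = 0.2 × 0.7071 = 0.1414
d₁ = [ln(110/85) + (0.043 − 0.043 + ½·0.2²)·0.5] / (σ√T) = (0.2578 + 0.0100) / 0.1414 = 1.8938 ⇒ 1.89
d₂ = 1.8938 − 0.1414 = 1.7524 ⇒ 1.75
Risk-neutral Pr[S_T < K] = N(−d₂) = N(-1.75) = 0.0401

0.0401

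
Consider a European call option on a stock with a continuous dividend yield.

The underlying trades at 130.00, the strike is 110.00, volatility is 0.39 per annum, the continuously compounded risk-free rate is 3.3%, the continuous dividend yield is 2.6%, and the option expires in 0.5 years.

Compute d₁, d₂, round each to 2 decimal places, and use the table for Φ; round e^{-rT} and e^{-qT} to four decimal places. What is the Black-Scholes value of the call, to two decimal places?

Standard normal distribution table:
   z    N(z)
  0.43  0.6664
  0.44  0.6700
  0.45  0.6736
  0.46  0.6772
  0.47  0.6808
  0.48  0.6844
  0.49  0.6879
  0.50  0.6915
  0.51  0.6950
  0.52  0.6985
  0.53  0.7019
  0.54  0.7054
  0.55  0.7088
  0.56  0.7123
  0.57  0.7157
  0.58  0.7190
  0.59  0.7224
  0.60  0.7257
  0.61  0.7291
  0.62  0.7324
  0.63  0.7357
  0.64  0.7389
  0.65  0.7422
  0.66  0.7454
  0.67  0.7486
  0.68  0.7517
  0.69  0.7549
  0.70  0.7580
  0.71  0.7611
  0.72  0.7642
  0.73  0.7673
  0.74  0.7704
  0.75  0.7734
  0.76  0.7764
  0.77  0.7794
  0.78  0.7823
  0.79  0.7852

σ√T = 0.39 × 0.7071 = 0.2758
d₁ = [ln(130/110) + (0.033 − 0.026 + 0.39²/2)·0.5] / 0.2758 = [0.1671 + 0.0415] / 0.2758 = 0.7563 which rounds to 0.76
d₂ = d₁ − σ√T = 0.7563 − 0.2758 = 0.4806 which rounds to 0.48
exp(−qT) = exp(−0.026·0.5) = 0.9871;  exp(−rT) = exp(−0.033·0.5) = 0.9836
N(d₁) = N(0.76) = 0.7764;  N(d₂) = N(0.48) = 0.6844
C = 130·0.9871·0.7764 − 110·0.9836·0.6844 = 99.6300 − 74.0493 = 25.5806

25.58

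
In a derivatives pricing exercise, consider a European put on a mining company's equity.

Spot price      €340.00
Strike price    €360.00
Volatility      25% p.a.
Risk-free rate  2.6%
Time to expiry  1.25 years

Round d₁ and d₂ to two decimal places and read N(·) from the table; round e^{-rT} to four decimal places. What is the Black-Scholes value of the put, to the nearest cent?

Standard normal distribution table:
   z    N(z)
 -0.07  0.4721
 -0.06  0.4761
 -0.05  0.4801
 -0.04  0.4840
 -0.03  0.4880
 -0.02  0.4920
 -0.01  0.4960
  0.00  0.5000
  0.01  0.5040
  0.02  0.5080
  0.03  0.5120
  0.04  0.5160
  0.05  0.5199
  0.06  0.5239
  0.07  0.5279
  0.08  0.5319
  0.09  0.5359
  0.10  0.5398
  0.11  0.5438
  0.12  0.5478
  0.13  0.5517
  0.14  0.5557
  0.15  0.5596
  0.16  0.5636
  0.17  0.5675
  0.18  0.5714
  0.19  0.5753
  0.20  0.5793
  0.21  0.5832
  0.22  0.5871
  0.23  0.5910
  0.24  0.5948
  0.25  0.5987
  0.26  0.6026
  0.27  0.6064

€42.72

σ√T = 0.25·√1.25 = 0.2795
d₁ = [ln(340/360) + (0.026 + 0.25²/2)·1.25] / 0.2795 = [-0.0572 + 0.0716] / 0.2795 = 0.0515 ≈ 0.05
d₂ = d₁ − σ√T = 0.0515 − 0.2795 = -0.2280 ≈ -0.23
e^(−rT) = e^(−0.026·1.25) = 0.9680
N(−d₂) = N(0.23) = 0.5910;  N(−d₁) = N(-0.05) = 0.4801
P = 360·0.9680·0.5910 − 340·0.4801 = 205.9517 − 163.2340 = 42.7177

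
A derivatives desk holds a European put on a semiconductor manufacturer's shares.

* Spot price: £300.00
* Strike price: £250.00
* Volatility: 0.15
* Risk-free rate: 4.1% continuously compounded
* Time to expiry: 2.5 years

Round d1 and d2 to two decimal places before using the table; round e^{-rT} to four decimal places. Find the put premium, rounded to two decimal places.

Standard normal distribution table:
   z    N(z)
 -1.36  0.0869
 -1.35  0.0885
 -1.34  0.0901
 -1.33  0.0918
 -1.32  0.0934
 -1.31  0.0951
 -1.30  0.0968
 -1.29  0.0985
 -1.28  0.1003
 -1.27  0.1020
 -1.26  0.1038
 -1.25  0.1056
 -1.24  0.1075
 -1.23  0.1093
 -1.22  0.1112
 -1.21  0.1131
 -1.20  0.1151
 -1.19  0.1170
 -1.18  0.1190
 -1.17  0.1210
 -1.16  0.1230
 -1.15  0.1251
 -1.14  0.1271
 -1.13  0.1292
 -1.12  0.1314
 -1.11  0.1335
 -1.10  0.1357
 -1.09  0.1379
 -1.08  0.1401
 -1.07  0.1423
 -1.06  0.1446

σ√T = 0.15·√2.5 = 0.2372
d₁ = [ln(300/250) + (0.041 + 0.15²/2)·2.5] / 0.2372 = [0.1823 + 0.1306] / 0.2372 = 1.3195 ⇒ 1.32
d₂ = d₁ − σ√T = 1.3195 − 0.2372 = 1.0823 ⇒ 1.08
e^(−rT) = e^(−0.041·2.5) = 0.9026
P = 250·0.9026·N(-1.08) − 300·N(-1.32) = 250·0.9026·0.1401 − 300·0.0934 = 31.6136 − 28.0200 = 3.5936

£3.59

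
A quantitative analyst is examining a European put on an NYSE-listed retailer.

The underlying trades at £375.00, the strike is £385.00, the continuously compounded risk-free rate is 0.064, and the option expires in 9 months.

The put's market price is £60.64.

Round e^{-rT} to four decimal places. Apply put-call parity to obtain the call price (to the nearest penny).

£68.70

exp(−rT) = exp(−0.064·0.75) = 0.9531
Put-call parity: C − P = S − K·e^(−rT) = 375 − 385·0.9531 = 375 − 366.9435 = 8.0565
C = P + (C − P) = 60.64 + (8.0565) = 68.6965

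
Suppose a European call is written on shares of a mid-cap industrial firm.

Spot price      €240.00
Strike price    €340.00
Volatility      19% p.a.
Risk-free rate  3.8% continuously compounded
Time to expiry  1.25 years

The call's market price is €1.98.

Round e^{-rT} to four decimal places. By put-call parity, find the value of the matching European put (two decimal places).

exp(−rT) = exp(−0.038·1.25) = 0.9536
Put-call parity: C − P = S − K·e^(−rT) = 240 − 340·0.9536 = 240 − 324.2240 = -84.2240
P = C − (C − P) = 1.98 − (-84.2240) = 86.2040

€86.20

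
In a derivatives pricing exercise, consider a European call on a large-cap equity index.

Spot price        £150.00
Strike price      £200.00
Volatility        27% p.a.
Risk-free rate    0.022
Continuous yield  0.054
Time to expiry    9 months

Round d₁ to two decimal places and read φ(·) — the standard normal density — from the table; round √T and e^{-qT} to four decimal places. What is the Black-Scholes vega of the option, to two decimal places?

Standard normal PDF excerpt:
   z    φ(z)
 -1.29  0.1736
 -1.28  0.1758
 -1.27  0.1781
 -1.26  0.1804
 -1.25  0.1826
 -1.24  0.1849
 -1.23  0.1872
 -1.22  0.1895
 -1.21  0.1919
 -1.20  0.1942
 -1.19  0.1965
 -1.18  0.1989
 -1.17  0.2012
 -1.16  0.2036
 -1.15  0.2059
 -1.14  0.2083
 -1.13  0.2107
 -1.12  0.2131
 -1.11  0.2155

23.64

σ√T = 0.27 × 0.8660 = 0.2338
d₁ = [ln(150/200) + (0.022 − 0.054 + 0.27²/2)·0.75] / 0.2338 = [-0.2877 + 0.0033] / 0.2338 = -1.2160 which rounds to -1.22
√T = √0.75 = 0.8660
φ(d₁) = φ(-1.22) = 0.1895
e^(−qT) = e^(−0.054·0.75) = 0.9603
vega = S·e^(−qT)·φ(d₁)·√T = 150·0.9603·0.1895·0.8660 = 23.6388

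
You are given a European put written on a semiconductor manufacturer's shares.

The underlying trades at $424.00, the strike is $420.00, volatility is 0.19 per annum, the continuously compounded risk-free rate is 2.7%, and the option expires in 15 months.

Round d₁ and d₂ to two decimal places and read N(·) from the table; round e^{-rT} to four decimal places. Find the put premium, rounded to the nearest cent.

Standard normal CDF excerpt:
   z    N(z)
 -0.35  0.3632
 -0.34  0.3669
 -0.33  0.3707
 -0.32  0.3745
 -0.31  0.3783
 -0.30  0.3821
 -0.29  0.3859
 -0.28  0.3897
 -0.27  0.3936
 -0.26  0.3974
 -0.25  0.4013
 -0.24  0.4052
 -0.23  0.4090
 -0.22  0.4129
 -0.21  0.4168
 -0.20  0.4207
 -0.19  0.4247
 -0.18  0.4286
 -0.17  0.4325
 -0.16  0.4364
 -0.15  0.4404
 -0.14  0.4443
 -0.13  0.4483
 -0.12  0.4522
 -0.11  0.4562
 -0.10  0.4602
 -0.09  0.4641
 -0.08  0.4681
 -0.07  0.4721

σ√T = 0.19 × 1.1180 = 0.2124
d₁ = [ln(424/420) + (0.027 + ½·0.19²)·1.25] / (σ√T) = (0.0095 + 0.0563) / 0.2124 = 0.3097 ≈ 0.31
d₂ = 0.3097 − 0.2124 = 0.0973 ≈ 0.10
e^(−rT) = e^(−0.027·1.25) = 0.9668
N(−d₂) = N(-0.10) = 0.4602;  N(−d₁) = N(-0.31) = 0.3783
P = 420·0.9668·0.4602 − 424·0.3783 = 186.8670 − 160.3992 = 26.4678

$26.47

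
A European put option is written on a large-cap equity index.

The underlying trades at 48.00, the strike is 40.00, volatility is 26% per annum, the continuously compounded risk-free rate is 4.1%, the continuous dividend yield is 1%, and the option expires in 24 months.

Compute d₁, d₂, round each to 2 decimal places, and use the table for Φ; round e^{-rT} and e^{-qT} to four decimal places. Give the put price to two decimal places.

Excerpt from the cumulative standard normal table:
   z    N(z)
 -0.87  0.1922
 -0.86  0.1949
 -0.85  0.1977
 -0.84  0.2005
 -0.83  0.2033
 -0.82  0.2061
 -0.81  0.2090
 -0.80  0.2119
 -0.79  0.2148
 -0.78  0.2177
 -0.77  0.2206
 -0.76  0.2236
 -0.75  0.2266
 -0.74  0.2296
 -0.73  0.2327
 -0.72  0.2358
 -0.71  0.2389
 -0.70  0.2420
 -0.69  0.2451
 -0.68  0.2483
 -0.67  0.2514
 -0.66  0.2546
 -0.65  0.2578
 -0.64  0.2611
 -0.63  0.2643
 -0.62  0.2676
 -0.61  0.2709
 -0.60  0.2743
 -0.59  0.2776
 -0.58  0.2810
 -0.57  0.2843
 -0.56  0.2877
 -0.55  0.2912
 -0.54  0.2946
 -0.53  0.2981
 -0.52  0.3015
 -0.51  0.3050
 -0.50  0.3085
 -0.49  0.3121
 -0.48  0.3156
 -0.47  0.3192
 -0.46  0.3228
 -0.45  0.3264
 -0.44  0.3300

2.33

T = 2;  σ√T = 0.3677
d₁ = [ln(48/40) + (0.041 − 0.01 + ½·0.26²)·2] / (σ√T) = (0.1823 + 0.1296) / 0.3677 = 0.8483 ≈ 0.85
d₂ = 0.8483 − 0.3677 = 0.4806 ≈ 0.48
e^(−qT) = e^(−0.01·2) = 0.9802;  e^(−rT) = e^(−0.041·2) = 0.9213
N(−d₂) = N(-0.48) = 0.3156;  N(−d₁) = N(-0.85) = 0.1977
P = 40·0.9213·0.3156 − 48·0.9802·0.1977 = 11.6305 − 9.3017 = 2.3288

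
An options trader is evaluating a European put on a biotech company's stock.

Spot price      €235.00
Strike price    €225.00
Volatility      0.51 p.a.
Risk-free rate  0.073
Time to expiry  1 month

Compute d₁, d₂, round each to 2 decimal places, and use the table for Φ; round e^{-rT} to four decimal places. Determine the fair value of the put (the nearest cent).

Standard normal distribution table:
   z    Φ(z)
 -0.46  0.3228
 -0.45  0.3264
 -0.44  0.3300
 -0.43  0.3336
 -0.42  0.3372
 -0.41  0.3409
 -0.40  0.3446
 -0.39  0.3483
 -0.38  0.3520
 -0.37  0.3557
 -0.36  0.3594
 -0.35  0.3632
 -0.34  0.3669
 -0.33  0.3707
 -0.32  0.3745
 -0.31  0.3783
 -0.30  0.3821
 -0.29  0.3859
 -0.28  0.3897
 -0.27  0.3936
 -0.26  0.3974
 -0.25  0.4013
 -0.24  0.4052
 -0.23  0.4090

σ√T = 0.51 × 0.2887 = 0.1472
ln(S/K) + (r + σ²/2)T = ln(235/225) + (0.073 + 0.51²/2)·0.08333 = 0.0435 + 0.0169 = 0.0604
d₁ = 0.0604 / 0.1472 = 0.4103 → 0.41
d₂ = d₁ − σ√T = 0.4103 − 0.1472 = 0.2631 → 0.26
e^(−rT) = e^(−0.073·0.08333) = 0.9939
P = 225·0.9939·N(-0.26) − 235·N(-0.41) = 225·0.9939·0.3974 − 235·0.3409 = 88.8696 − 80.1115 = 8.7581

€8.76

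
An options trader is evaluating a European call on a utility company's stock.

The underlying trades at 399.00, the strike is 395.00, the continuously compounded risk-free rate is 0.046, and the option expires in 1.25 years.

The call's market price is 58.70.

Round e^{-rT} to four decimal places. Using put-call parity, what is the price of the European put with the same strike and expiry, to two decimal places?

32.62

exp(−rT) = exp(−0.046·1.25) = 0.9441
Put-call parity: C − P = S − K·e^(−rT) = 399 − 395·0.9441 = 399 − 372.9195 = 26.0805
P = C − (C − P) = 58.70 − (26.0805) = 32.6195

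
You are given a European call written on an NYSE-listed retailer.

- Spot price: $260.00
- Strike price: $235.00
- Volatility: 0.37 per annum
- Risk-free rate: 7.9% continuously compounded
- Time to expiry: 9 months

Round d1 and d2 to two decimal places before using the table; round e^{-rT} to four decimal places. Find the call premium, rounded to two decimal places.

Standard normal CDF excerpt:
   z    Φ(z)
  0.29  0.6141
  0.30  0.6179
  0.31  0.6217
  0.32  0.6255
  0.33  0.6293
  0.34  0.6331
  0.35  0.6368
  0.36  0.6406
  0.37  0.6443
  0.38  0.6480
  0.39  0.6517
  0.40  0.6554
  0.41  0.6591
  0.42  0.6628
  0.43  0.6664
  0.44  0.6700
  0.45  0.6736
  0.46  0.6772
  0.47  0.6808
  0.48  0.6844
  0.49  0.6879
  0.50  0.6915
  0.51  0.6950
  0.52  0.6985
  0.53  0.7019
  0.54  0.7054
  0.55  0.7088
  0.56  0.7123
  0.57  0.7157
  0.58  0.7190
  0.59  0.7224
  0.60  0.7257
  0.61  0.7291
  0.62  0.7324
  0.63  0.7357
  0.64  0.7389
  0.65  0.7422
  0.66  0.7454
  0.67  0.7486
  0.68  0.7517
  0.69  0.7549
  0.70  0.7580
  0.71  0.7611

$53.58

T = 0.75;  σ√T = 0.3204
d₁ = [ln(260/235) + (0.079 + 0.37²/2)·0.75] / 0.3204 = [0.1011 + 0.1106] / 0.3204 = 0.6606 ≈ 0.66
d₂ = d₁ − σ√T = 0.6606 − 0.3204 = 0.3402 ≈ 0.34
e^(−rT) = e^(−0.079·0.75) = 0.9425
N(d₁) = N(0.66) = 0.7454;  N(d₂) = N(0.34) = 0.6331
C = 260·0.7454 − 235·0.9425·0.6331 = 193.8040 − 140.2237 = 53.5803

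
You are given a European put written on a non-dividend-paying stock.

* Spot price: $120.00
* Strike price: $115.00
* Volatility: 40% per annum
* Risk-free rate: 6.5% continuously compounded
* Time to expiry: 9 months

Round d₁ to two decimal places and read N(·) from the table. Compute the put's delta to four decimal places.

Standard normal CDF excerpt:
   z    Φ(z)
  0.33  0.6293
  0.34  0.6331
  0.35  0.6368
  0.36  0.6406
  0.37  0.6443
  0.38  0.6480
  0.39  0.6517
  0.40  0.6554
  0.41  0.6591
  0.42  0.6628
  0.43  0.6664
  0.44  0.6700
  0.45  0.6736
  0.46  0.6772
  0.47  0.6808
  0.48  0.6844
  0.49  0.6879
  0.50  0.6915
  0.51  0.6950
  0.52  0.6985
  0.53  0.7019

-0.3300

T = 0.75;  σ√T = 0.3464
d₁ = [ln(120/115) + (0.065 + 0.4²/2)·0.75] / 0.3464 = [0.0426 + 0.1088] / 0.3464 = 0.4368 which rounds to 0.44
N(d₁) = N(0.44) = 0.6700
Δ_put = N(d₁) − 1 = 0.6700 − 1 = -0.3300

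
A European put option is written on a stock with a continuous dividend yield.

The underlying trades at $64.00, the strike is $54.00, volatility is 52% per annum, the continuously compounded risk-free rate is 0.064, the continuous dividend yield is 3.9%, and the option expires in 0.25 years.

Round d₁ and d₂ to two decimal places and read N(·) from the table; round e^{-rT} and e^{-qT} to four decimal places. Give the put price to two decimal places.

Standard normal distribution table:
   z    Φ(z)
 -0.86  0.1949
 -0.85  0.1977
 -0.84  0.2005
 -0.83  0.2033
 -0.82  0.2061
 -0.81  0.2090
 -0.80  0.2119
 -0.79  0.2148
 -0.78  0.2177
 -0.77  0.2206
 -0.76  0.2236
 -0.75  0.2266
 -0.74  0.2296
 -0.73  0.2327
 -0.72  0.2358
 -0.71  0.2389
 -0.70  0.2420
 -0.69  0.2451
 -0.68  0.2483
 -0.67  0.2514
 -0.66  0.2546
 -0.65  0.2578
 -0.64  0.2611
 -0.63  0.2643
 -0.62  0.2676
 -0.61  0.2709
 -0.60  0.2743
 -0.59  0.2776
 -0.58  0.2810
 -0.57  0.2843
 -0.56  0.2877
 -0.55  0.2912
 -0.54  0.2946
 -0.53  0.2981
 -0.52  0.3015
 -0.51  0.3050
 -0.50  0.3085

σ√T = 0.52·√0.25 = 0.2600
d₁ = [ln(64/54) + (0.064 − 0.039 + ½·0.52²)·0.25] / (σ√T) = (0.1699 + 0.0401) / 0.2600 = 0.8075 which rounds to 0.81
d₂ = 0.8075 − 0.2600 = 0.5475 which rounds to 0.55
exp(−qT) = exp(−0.039·0.25) = 0.9903;  exp(−rT) = exp(−0.064·0.25) = 0.9841
N(−d₂) = N(-0.55) = 0.2912;  N(−d₁) = N(-0.81) = 0.2090
P = 54·0.9841·0.2912 − 64·0.9903·0.2090 = 15.4748 − 13.2463 = 2.2285

$2.23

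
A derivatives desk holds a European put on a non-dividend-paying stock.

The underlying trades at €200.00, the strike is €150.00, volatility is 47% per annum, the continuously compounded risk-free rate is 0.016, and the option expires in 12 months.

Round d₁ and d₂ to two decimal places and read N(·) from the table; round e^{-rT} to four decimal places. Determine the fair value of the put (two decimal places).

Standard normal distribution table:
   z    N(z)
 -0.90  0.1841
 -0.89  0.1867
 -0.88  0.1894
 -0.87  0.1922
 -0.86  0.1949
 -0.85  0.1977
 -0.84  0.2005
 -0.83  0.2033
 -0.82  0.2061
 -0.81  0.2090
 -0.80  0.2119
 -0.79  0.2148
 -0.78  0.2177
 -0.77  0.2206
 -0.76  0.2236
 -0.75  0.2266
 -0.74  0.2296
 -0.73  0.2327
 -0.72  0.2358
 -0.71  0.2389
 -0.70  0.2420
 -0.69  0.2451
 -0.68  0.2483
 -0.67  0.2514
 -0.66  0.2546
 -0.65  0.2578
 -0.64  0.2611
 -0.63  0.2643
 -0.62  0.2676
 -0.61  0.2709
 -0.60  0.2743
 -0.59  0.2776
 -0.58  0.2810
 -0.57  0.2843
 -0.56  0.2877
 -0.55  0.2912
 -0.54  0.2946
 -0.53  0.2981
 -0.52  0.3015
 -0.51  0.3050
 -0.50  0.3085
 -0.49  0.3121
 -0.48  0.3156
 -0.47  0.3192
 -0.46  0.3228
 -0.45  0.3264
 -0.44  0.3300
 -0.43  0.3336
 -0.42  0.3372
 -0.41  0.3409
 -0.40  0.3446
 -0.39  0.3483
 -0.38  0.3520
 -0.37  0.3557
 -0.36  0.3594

€12.44

σ√T = 0.47 × 1.0000 = 0.4700
ln(S/K) + (r + σ²/2)T = ln(200/150) + (0.016 + 0.47²/2)·1 = 0.2877 + 0.1265 = 0.4141
d₁ = 0.4141 / 0.4700 = 0.8811 ≈ 0.88
d₂ = d₁ − σ√T = 0.8811 − 0.4700 = 0.4111 ≈ 0.41
exp(−rT) = exp(−0.016·1) = 0.9841
N(−d₂) = N(-0.41) = 0.3409;  N(−d₁) = N(-0.88) = 0.1894
P = 150·0.9841·0.3409 − 200·0.1894 = 50.3220 − 37.8800 = 12.4420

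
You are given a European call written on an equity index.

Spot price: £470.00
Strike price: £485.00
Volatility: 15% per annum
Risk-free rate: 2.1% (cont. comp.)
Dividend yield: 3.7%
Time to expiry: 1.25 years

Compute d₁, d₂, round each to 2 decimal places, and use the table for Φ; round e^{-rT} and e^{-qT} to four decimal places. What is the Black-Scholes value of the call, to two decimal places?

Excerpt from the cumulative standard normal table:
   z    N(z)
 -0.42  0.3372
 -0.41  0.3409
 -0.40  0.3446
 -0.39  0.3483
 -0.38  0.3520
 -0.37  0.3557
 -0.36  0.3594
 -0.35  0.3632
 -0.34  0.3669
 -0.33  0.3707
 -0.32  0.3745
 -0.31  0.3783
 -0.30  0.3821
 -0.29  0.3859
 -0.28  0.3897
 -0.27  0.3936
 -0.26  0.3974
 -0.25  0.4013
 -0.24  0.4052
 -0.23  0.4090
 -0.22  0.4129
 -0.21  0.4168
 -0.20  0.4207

£20.74

T = 1.25;  σ√T = 0.1677
d₁ = [ln(470/485) + (0.021 − 0.037 + 0.15²/2)·1.25] / 0.1677 = [-0.0314 − 0.0059] / 0.1677 = -0.2227 ≈ -0.22
d₂ = d₁ − σ√T = -0.2227 − 0.1677 = -0.3904 ≈ -0.39
e^(−qT) = e^(−0.037·1.25) = 0.9548;  e^(−rT) = e^(−0.021·1.25) = 0.9741
C = 470·0.9548·N(-0.22) − 485·0.9741·N(-0.39) = 470·0.9548·0.4129 − 485·0.9741·0.3483 = 185.2914 − 164.5503 = 20.7410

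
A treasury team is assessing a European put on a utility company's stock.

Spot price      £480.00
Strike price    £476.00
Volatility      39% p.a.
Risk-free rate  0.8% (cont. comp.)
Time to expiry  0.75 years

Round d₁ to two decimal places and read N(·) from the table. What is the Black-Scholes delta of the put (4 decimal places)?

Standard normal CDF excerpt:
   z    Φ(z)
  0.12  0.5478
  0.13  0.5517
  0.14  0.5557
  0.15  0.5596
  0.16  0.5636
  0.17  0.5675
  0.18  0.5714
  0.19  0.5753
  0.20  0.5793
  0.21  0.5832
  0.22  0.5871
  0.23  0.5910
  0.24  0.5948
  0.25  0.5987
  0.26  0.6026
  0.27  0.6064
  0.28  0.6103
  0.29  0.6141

T = 0.75;  σ√T = 0.3377
ln(S/K) + (r + σ²/2)T = ln(480/476) + (0.008 + 0.39²/2)·0.75 = 0.0084 + 0.0630 = 0.0714
d₁ = 0.0714 / 0.3377 = 0.2114 ⇒ 0.21
N(d₁) = N(0.21) = 0.5832
Δ_put = N(d₁) − 1 = 0.5832 − 1 = -0.4168

-0.4168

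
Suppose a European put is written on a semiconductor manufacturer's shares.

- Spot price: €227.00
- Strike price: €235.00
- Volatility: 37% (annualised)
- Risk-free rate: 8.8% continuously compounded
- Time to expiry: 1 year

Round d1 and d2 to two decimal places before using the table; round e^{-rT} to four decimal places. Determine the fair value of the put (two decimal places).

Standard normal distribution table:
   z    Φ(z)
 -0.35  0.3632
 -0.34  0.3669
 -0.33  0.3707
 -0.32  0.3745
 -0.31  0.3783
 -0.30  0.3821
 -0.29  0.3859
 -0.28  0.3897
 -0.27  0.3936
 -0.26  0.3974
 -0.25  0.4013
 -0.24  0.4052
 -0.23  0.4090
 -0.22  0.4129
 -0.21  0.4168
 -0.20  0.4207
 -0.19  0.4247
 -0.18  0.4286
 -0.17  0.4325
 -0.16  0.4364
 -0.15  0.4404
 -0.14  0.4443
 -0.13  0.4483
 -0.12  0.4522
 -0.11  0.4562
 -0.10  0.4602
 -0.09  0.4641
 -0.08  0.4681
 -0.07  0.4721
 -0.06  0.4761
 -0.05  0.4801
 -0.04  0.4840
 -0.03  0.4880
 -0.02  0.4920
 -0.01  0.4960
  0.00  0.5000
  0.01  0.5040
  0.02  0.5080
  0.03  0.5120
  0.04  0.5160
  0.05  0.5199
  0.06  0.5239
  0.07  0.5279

σ√T = 0.37·√1 = 0.3700
ln(S/K) + (r + σ²/2)T = ln(227/235) + (0.088 + 0.37²/2)·1 = -0.0346 + 0.1564 = 0.1218
d₁ = 0.1218 / 0.3700 = 0.3292 ⇒ 0.33
d₂ = d₁ − σ√T = 0.3292 − 0.3700 = -0.0408 ⇒ -0.04
e^(−rT) = e^(−0.088·1) = 0.9158
N(−d₂) = N(0.04) = 0.5160;  N(−d₁) = N(-0.33) = 0.3707
P = 235·0.9158·0.5160 − 227·0.3707 = 111.0499 − 84.1489 = 26.9010

€26.90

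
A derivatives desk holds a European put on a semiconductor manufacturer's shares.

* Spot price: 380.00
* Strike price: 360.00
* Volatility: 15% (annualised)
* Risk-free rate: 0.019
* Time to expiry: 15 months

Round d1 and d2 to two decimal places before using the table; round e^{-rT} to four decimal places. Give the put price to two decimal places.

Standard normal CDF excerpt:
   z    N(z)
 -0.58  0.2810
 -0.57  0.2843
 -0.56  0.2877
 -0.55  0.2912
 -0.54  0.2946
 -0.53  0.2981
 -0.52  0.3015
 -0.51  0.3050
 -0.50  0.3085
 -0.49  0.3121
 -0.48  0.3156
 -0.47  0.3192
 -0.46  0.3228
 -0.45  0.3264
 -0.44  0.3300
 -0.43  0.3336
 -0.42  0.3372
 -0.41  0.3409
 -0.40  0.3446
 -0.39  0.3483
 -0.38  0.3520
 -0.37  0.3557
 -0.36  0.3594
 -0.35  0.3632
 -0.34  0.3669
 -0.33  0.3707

σ√T = 0.15 × 1.1180 = 0.1677
d₁ = [ln(380/360) + (0.019 + ½·0.15²)·1.25] / (σ√T) = (0.0541 + 0.0378) / 0.1677 = 0.5479 ⇒ 0.55
d₂ = 0.5479 − 0.1677 = 0.3802 ⇒ 0.38
e^(−rT) = e^(−0.019·1.25) = 0.9765
N(−d₂) = N(-0.38) = 0.3520;  N(−d₁) = N(-0.55) = 0.2912
P = 360·0.9765·0.3520 − 380·0.2912 = 123.7421 − 110.6560 = 13.0861

13.09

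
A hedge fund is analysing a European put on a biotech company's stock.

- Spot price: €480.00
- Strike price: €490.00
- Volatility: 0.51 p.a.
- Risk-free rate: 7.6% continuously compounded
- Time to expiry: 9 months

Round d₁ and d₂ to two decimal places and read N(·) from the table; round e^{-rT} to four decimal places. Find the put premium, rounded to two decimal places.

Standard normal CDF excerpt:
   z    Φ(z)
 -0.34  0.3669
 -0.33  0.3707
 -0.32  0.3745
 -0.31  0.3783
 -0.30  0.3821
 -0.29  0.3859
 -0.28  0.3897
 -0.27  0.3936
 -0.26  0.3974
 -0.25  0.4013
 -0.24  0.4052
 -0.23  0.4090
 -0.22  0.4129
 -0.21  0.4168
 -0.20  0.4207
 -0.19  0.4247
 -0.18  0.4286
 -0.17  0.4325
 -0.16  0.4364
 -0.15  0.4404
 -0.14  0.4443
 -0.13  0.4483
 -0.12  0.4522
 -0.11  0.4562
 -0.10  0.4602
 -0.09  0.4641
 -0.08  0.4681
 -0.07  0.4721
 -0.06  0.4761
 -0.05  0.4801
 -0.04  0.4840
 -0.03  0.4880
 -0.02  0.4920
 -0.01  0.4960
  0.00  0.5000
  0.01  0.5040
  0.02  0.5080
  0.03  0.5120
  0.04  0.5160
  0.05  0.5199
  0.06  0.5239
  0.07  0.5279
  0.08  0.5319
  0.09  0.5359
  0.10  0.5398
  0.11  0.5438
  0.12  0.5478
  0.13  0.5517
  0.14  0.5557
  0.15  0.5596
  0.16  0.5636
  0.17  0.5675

σ√T = 0.51·√0.75 = 0.4417
d₁ = [ln(480/490) + (0.076 + 0.51²/2)·0.75] / 0.4417 = [-0.0206 + 0.1545] / 0.4417 = 0.3032 ⇒ 0.30
d₂ = d₁ − σ√T = 0.3032 − 0.4417 = -0.1385 ⇒ -0.14
e^(−rT) = e^(−0.076·0.75) = 0.9446
P = 490·0.9446·N(0.14) − 480·N(-0.30) = 490·0.9446·0.5557 − 480·0.3821 = 257.2080 − 183.4080 = 73.8000

€73.80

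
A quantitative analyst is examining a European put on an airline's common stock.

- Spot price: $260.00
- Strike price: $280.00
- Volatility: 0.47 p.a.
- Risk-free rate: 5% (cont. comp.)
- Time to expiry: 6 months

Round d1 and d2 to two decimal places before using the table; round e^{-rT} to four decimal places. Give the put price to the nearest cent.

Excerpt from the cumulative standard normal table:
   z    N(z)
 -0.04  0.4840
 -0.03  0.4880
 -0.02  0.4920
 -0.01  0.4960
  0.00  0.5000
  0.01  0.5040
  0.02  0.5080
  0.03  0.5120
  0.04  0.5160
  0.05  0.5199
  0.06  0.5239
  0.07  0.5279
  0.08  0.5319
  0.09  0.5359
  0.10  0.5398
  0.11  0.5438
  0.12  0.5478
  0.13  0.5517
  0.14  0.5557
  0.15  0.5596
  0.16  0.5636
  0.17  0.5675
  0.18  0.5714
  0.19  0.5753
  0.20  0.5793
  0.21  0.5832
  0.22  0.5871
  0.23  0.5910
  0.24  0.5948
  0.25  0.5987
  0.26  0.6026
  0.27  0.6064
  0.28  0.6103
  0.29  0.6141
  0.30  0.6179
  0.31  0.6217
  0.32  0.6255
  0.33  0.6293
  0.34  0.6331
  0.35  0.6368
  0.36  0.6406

$41.86

σ√T = 0.47 × 0.7071 = 0.3323
ln(S/K) + (r + σ²/2)T = ln(260/280) + (0.05 + 0.47²/2)·0.5 = -0.0741 + 0.0802 = 0.0061
d₁ = 0.0061 / 0.3323 = 0.0184 ⇒ 0.02
d₂ = d₁ − σ√T = 0.0184 − 0.3323 = -0.3139 ⇒ -0.31
e^(−rT) = e^(−0.05·0.5) = 0.9753
P = 280·0.9753·N(0.31) − 260·N(-0.02) = 280·0.9753·0.6217 − 260·0.4920 = 169.7763 − 127.9200 = 41.8563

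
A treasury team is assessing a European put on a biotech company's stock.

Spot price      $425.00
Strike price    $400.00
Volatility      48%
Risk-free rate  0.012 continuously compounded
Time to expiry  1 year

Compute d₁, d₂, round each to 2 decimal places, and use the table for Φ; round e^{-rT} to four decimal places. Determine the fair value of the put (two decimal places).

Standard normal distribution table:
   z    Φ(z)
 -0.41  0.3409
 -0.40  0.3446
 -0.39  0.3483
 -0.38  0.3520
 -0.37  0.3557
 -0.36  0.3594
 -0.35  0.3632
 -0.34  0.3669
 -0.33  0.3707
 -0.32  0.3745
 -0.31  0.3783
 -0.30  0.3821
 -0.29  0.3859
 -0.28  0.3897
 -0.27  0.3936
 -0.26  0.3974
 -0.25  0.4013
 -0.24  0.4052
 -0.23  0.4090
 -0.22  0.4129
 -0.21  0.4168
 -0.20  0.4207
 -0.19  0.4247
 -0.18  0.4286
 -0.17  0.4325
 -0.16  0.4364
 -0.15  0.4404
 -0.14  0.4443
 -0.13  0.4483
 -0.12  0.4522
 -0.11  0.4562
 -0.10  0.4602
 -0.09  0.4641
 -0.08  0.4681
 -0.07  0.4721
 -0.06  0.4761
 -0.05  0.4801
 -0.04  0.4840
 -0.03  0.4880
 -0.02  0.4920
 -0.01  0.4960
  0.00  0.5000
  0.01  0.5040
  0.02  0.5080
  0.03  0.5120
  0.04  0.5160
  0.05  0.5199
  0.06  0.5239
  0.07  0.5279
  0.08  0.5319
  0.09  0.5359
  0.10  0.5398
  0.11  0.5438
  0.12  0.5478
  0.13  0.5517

$63.78

σ√T = 0.48·√1 = 0.4800
d₁ = [ln(425/400) + (0.012 + ½·0.48²)·1] / (σ√T) = (0.0606 + 0.1272) / 0.4800 = 0.3913 → 0.39
d₂ = 0.3913 − 0.4800 = -0.0887 → -0.09
e^(−rT) = e^(−0.012·1) = 0.9881
N(−d₂) = N(0.09) = 0.5359;  N(−d₁) = N(-0.39) = 0.3483
P = 400·0.9881·0.5359 − 425·0.3483 = 211.8091 − 148.0275 = 63.7816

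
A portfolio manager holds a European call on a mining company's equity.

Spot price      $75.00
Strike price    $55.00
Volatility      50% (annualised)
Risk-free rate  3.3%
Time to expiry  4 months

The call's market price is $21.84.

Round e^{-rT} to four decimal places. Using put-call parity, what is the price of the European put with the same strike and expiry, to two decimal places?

$1.24

e^(−rT) = e^(−0.033·0.3333) = 0.9891
Put-call parity: C − P = S − K·e^(−rT) = 75 − 55·0.9891 = 75 − 54.4005 = 20.5995
P = C − (C − P) = 21.84 − (20.5995) = 1.2405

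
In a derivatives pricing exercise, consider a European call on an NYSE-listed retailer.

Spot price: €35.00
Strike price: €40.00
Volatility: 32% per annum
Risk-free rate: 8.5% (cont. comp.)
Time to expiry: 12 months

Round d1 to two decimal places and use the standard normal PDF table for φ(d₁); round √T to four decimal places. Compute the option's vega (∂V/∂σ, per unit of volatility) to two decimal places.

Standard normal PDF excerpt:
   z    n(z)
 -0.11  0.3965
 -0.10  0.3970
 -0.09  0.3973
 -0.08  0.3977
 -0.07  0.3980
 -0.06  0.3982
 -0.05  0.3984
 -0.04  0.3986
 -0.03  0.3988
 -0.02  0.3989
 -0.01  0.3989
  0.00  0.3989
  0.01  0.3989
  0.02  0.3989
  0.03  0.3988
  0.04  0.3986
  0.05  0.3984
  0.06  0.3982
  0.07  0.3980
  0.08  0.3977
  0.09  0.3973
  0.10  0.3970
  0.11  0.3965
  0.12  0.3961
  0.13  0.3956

13.96

σ√T = 0.32·√1 = 0.3200
d₁ = [ln(35/40) + (0.085 + ½·0.32²)·1] / (σ√T) = (-0.1335 + 0.1362) / 0.3200 = 0.0083 → 0.01
√T = √1 = 1.0000
φ(d₁) = φ(0.01) = 0.3989
vega = S·φ(d₁)·√T = 35·0.3989·1.0000 = 13.9615
(Vega is the same for a European call and put with the same parameters.)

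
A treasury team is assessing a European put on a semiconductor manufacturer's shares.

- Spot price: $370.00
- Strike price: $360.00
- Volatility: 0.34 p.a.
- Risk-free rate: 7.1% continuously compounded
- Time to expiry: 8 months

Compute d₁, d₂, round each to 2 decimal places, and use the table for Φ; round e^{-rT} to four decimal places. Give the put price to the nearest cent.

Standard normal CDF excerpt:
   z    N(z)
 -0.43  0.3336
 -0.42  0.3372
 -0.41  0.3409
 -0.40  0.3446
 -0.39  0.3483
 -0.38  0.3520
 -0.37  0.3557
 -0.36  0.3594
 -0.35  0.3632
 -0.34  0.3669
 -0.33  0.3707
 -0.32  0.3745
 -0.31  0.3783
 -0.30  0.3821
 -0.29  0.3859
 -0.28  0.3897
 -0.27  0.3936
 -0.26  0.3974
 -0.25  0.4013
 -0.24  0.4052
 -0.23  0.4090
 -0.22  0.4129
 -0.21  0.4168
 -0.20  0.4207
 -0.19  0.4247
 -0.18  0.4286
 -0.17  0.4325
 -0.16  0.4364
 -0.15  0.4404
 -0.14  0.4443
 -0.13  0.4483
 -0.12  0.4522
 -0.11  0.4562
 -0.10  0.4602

σ√T = 0.34·√0.6667 = 0.2776
d₁ = [ln(370/360) + (0.071 + 0.34²/2)·0.6667] / 0.2776 = [0.0274 + 0.0859] / 0.2776 = 0.4080 ≈ 0.41
d₂ = d₁ − σ√T = 0.4080 − 0.2776 = 0.1304 ≈ 0.13
exp(−rT) = exp(−0.071·0.6667) = 0.9538
P = 360·0.9538·N(-0.13) − 370·N(-0.41) = 360·0.9538·0.4483 − 370·0.3409 = 153.9319 − 126.1330 = 27.7989

$27.80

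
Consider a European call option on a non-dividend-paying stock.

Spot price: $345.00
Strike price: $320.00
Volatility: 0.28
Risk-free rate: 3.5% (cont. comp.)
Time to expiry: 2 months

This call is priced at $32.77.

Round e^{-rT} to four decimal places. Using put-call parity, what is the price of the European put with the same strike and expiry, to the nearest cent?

e^(−rT) = e^(−0.035·0.1667) = 0.9942
Put-call parity: C − P = S − K·e^(−rT) = 345 − 320·0.9942 = 345 − 318.1440 = 26.8560
P = C − (C − P) = 32.77 − (26.8560) = 5.9140

$5.91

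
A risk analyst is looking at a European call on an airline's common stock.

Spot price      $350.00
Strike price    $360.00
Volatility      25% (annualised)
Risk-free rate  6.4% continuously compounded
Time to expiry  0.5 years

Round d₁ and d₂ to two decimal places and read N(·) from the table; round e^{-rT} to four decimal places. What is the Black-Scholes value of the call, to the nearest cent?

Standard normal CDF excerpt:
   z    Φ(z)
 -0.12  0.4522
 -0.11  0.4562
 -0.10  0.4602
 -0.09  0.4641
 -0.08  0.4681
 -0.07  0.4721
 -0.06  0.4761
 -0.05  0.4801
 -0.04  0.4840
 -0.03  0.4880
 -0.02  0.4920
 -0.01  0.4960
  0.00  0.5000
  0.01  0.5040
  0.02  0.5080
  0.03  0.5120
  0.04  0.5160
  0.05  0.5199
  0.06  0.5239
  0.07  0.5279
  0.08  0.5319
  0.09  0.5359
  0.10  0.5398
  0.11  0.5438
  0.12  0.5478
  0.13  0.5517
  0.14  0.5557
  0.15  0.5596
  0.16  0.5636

σ√T = 0.25 × 0.7071 = 0.1768
ln(S/K) + (r + σ²/2)T = ln(350/360) + (0.064 + 0.25²/2)·0.5 = -0.0282 + 0.0476 = 0.0195
d₁ = 0.0195 / 0.1768 = 0.1100 ≈ 0.11
d₂ = d₁ − σ√T = 0.1100 − 0.1768 = -0.0667 ≈ -0.07
e^(−rT) = e^(−0.064·0.5) = 0.9685
C = 350·N(0.11) − 360·0.9685·N(-0.07) = 350·0.5438 − 360·0.9685·0.4721 = 190.3300 − 164.6024 = 25.7276

$25.73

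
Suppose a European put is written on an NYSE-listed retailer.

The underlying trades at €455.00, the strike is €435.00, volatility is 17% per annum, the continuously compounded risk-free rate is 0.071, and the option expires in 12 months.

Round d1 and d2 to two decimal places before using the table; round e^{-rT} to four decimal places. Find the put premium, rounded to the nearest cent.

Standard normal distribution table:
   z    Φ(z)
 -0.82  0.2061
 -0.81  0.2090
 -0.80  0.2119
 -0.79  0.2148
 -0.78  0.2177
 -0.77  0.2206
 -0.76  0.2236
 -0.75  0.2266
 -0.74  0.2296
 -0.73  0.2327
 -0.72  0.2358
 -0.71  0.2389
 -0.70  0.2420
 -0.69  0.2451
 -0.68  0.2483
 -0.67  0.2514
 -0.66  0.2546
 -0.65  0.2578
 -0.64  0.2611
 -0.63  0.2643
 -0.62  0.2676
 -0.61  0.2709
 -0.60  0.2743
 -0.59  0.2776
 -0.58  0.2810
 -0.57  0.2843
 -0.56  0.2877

σ√T = 0.17 × 1.0000 = 0.1700
d₁ = [ln(455/435) + (0.071 + ½·0.17²)·1] / (σ√T) = (0.0450 + 0.0854) / 0.1700 = 0.7671 which rounds to 0.77
d₂ = 0.7671 − 0.1700 = 0.5971 which rounds to 0.60
exp(−rT) = exp(−0.071·1) = 0.9315
P = 435·0.9315·N(-0.60) − 455·N(-0.77) = 435·0.9315·0.2743 − 455·0.2206 = 111.1470 − 100.3730 = 10.7740

€10.77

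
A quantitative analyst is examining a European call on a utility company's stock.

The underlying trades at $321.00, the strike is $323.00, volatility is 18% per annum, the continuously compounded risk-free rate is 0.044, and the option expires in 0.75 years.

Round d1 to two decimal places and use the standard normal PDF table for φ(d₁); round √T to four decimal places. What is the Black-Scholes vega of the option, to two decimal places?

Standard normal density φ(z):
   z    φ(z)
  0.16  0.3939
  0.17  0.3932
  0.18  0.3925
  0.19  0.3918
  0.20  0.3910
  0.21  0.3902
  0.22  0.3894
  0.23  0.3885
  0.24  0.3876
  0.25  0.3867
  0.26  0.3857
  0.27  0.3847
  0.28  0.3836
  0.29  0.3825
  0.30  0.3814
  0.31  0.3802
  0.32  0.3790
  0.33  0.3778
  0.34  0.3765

σ√T = 0.18 × 0.8660 = 0.1559
d₁ = [ln(321/323) + (0.044 + 0.18²/2)·0.75] / 0.1559 = [-0.0062 + 0.0451] / 0.1559 = 0.2498 which rounds to 0.25
√T = √0.75 = 0.8660
φ(d₁) = φ(0.25) = 0.3867
vega = S·φ(d₁)·√T = 321·0.3867·0.8660 = 107.4972

107.50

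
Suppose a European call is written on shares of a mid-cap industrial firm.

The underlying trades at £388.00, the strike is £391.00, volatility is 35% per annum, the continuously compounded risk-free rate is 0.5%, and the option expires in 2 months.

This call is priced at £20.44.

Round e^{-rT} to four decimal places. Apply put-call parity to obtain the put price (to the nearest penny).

£23.13

e^(−rT) = e^(−0.005·0.1667) = 0.9992
Put-call parity: C − P = S − K·e^(−rT) = 388 − 391·0.9992 = 388 − 390.6872 = -2.6872
P = C − (C − P) = 20.44 − (-2.6872) = 23.1272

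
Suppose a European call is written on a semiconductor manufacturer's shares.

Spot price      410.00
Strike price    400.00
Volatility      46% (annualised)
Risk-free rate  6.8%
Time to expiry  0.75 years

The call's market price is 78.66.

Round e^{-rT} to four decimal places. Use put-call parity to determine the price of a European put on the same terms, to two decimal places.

48.78

e^(−rT) = e^(−0.068·0.75) = 0.9503
Put-call parity: C − P = S − K·e^(−rT) = 410 − 400·0.9503 = 410 − 380.1200 = 29.8800
P = C − (C − P) = 78.66 − (29.8800) = 48.7800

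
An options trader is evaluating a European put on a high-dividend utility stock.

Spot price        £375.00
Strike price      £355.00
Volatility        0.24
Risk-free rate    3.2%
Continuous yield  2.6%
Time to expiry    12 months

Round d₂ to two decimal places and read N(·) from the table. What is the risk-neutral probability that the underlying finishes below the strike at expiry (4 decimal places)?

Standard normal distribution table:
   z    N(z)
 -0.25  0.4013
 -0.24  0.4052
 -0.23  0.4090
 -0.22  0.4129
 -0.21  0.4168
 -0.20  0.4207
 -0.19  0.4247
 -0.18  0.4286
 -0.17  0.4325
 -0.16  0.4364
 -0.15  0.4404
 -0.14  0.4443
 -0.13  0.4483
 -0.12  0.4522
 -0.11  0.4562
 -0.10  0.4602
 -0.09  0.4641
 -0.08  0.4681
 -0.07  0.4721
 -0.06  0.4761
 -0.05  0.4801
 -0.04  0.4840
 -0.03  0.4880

0.4483

T = 1;  σ√T = 0.2400
d₁ = [ln(375/355) + (0.032 − 0.026 + 0.24²/2)·1] / 0.2400 = [0.0548 + 0.0348] / 0.2400 = 0.3734 ⇒ 0.37
d₂ = d₁ − σ√T = 0.3734 − 0.2400 = 0.1334 ⇒ 0.13
Risk-neutral Pr[S_T < K] = N(−d₂) = N(-0.13) = 0.4483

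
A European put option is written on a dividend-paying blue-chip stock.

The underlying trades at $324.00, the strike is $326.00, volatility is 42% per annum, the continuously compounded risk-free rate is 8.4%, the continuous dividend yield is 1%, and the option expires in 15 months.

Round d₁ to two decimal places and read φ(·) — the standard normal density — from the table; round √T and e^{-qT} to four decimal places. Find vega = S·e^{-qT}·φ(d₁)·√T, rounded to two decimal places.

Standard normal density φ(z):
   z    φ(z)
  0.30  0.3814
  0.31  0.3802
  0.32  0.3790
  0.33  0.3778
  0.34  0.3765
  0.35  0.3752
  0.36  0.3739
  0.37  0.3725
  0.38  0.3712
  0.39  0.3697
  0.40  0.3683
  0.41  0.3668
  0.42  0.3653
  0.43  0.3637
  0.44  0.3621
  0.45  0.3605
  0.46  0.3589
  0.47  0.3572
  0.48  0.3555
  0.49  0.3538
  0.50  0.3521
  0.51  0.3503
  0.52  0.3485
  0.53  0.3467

σ√T = 0.42·√1.25 = 0.4696
ln(S/K) + (r − q + σ²/2)T = ln(324/326) + (0.084 − 0.01 + 0.42²/2)·1.25 = -0.0062 + 0.2028 = 0.1966
d₁ = 0.1966 / 0.4696 = 0.4187 ⇒ 0.42
√T = √1.25 = 1.1180
φ(d₁) = φ(0.42) = 0.3653
e^(−qT) = e^(−0.01·1.25) = 0.9876
vega = S·e^(−qT)·φ(d₁)·√T = 324·0.9876·0.3653·1.1180 = 130.6825

130.68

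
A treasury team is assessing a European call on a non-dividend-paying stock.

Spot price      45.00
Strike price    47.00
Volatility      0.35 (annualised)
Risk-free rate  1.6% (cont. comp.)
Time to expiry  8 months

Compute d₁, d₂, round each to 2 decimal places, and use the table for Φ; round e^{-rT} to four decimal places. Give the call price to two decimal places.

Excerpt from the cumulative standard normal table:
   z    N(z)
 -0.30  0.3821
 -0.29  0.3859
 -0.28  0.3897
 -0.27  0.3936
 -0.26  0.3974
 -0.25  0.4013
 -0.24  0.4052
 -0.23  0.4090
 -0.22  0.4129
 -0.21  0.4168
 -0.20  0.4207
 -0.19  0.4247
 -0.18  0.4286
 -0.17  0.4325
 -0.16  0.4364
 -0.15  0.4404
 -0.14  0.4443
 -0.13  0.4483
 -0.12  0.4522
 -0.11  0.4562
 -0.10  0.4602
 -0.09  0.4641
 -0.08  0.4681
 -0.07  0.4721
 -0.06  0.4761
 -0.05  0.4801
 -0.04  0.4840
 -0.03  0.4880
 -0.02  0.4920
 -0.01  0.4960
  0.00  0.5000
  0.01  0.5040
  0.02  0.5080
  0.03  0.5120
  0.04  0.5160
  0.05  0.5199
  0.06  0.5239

T = 0.6667;  σ√T = 0.2858
d₁ = [ln(45/47) + (0.016 + 0.35²/2)·0.6667] / 0.2858 = [-0.0435 + 0.0515] / 0.2858 = 0.0280 which rounds to 0.03
d₂ = d₁ − σ√T = 0.0280 − 0.2858 = -0.2577 which rounds to -0.26
e^(−rT) = e^(−0.016·0.6667) = 0.9894
N(d₁) = N(0.03) = 0.5120;  N(d₂) = N(-0.26) = 0.3974
C = 45·0.5120 − 47·0.9894·0.3974 = 23.0400 − 18.4798 = 4.5602

4.56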